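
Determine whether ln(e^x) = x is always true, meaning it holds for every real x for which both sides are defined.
Claim: ln(e^x) = x.
Reasoning: ln is the inverse of the exponential: ln(e^x) asks for the exponent p with e^p = e^x, and since e^p is one-to-one that exponent is p = x.
So the two sides agree for every real x for which both sides are defined.

Conclusion: Yes, this is an identity.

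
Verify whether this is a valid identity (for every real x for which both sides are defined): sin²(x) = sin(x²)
Claim: sin²(x) = sin(x²).
Test a specific point where both sides are defined: x = -π/3.
LHS = sin²(x) ≈ 0.7500
RHS = sin(x²) ≈ 0.8897
Since 0.7500 ≠ 0.8897, the equation fails at this point, so it cannot hold for every real x for which both sides are defined.
sin²(x) means (sin x)², squaring the output; sin(x²) squares the input. These are different functions.

Conclusion: No, this is NOT an identity.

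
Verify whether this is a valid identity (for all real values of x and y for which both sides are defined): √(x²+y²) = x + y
Claim: √(x²+y²) = x + y.
Test a specific point where both sides are defined: x = 5, y = -2.
LHS = √(x²+y²) ≈ 5.3852
RHS = x + y ≈ 3.0000
Since 5.3852 ≠ 3.0000, the equation fails at this point, so it cannot hold for all real values of x and y for which both sides are defined.
(x+y)² = x² + 2xy + y², not x² + y², so the square root does not split this way.

Conclusion: No, this is NOT an identity.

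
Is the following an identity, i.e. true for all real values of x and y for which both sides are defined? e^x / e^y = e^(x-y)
Yes, this is an identity.

Claim: e^x / e^y = e^(x-y).
Reasoning: 1/e^y = e^(-y), so e^x / e^y = e^x · e^(-y) = e^(x + (-y)) = e^(x-y) by the product rule for exponents.
So the two sides agree for all real values of x and y for which both sides are defined.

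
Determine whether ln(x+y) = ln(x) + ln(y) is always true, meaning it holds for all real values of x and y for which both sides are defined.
Claim: ln(x+y) = ln(x) + ln(y).
Test a specific point where both sides are defined: x = 3/2, y = 5.
LHS = ln(x+y) ≈ 1.8718
RHS = ln(x) + ln(y) ≈ 2.0149
Since 1.8718 ≠ 2.0149, the equation fails at this point, so it cannot hold for all real values of x and y for which both sides are defined.
ln(x) + ln(y) = ln(xy), not ln(x+y).

Conclusion: No, this is NOT an identity.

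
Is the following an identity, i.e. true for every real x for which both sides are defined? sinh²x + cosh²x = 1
No, this is NOT an identity.

Claim: sinh²x + cosh²x = 1.
Test a specific point where both sides are defined: x = -3.
LHS = sinh²x + cosh²x ≈ 201.7156
RHS = 1 ≈ 1.0000
Since 201.7156 ≠ 1.0000, the equation fails at this point, so it cannot hold for every real x for which both sides are defined.
The correct hyperbolic identity is cosh²x - sinh²x = 1 (a difference); the sum sinh²x + cosh²x equals cosh(2x).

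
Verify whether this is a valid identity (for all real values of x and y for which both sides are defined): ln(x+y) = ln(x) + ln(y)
Claim: ln(x+y) = ln(x) + ln(y).
Test a specific point where both sides are defined: x = 3/2, y = 1/2.
LHS = ln(x+y) ≈ 0.6931
RHS = ln(x) + ln(y) ≈ -0.2877
Since 0.6931 ≠ -0.2877, the equation fails at this point, so it cannot hold for all real values of x and y for which both sides are defined.
ln(x) + ln(y) = ln(xy), not ln(x+y).

Conclusion: No, this is NOT an identity.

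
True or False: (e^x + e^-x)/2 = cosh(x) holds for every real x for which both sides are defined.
True.

Claim: (e^x + e^-x)/2 = cosh(x).
Reasoning: This is exactly the definition of the hyperbolic cosine: cosh(x) := (e^x + e^-x)/2.
So the two sides agree for every real x for which both sides are defined.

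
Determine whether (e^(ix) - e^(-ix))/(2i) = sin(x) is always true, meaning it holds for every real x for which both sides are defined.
Yes, this is an identity.

Claim: (e^(ix) - e^(-ix))/(2i) = sin(x).
Reasoning: By Euler's formula e^(ix) = cos(x) + i·sin(x) and e^(-ix) = cos(x) - i·sin(x). Subtracting cancels the cosine terms: e^(ix) - e^(-ix) = 2i·sin(x); divide by 2i.
So the two sides agree for every real x for which both sides are defined.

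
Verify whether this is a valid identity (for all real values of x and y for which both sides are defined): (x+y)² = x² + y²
No, this is NOT an identity.

Claim: (x+y)² = x² + y².
Test a specific point where both sides are defined: x = 3/2, y = 3/2.
LHS = (x+y)² ≈ 9.0000
RHS = x² + y² ≈ 4.5000
Since 9.0000 ≠ 4.5000, the equation fails at this point, so it cannot hold for all real values of x and y for which both sides are defined.
The correct expansion is (x+y)² = x² + 2xy + y²; the cross term 2xy is missing.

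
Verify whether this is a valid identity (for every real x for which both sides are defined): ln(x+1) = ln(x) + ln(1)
No, this is NOT an identity.

Claim: ln(x+1) = ln(x) + ln(1).
Test a specific point where both sides are defined: x = 1.
LHS = ln(x+1) ≈ 0.6931
RHS = ln(x) + ln(1) ≈ 0.0000
Since 0.6931 ≠ 0.0000, the equation fails at this point, so it cannot hold for every real x for which both sides are defined.
ln(1) = 0, so the right side is just ln(x), which differs from ln(x+1).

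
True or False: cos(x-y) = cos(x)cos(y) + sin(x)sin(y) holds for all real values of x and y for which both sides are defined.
True.

Claim: cos(x-y) = cos(x)cos(y) + sin(x)sin(y).
Reasoning: Replace y by -y in cos(x+y) = cos(x)cos(y) - sin(x)sin(y) and use cos(-y) = cos(y), sin(-y) = -sin(y): cos(x-y) = cos(x)cos(y) + sin(x)sin(y).
So the two sides agree for all real values of x and y for which both sides are defined.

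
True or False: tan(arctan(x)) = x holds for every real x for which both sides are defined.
Claim: tan(arctan(x)) = x.
Reasoning: For every real x, arctan(x) is by definition the angle in (-π/2, π/2) whose tangent equals x. Taking the tangent of that angle returns x.
So the two sides agree for every real x for which both sides are defined.

Conclusion: True.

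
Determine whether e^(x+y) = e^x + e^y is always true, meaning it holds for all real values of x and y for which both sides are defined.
No, this is NOT an identity.

Claim: e^(x+y) = e^x + e^y.
Test a specific point where both sides are defined: x = 4, y = 1.
LHS = e^(x+y) ≈ 148.4132
RHS = e^x + e^y ≈ 57.3164
Since 148.4132 ≠ 57.3164, the equation fails at this point, so it cannot hold for all real values of x and y for which both sides are defined.
The correct rule is e^(x+y) = e^x · e^y (a product, not a sum).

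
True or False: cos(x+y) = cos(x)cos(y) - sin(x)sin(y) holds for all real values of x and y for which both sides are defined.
Claim: cos(x+y) = cos(x)cos(y) - sin(x)sin(y).
Reasoning: By Euler's formula e^(i(x+y)) = e^(ix)·e^(iy) = (cos x + i·sin x)(cos y + i·sin y). The real part of the left side is cos(x+y); the real part of the product is cos(x)cos(y) - sin(x)sin(y) (since i·i = -1).
So the two sides agree for all real values of x and y for which both sides are defined.

Conclusion: True.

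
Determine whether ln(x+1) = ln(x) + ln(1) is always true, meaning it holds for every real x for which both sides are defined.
No, this is NOT an identity.

Claim: ln(x+1) = ln(x) + ln(1).
Test a specific point where both sides are defined: x = 1.
LHS = ln(x+1) ≈ 0.6931
RHS = ln(x) + ln(1) ≈ 0.0000
Since 0.6931 ≠ 0.0000, the equation fails at this point, so it cannot hold for every real x for which both sides are defined.
ln(1) = 0, so the right side is just ln(x), which differs from ln(x+1).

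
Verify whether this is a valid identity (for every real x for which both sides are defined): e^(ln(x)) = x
Claim: e^(ln(x)) = x.
Reasoning: For x > 0, ln(x) is by definition the exponent p such that e^p = x. Raising e to that exponent therefore returns x: e^(ln x) = x.
So the two sides agree for every real x for which both sides are defined.

Conclusion: Yes, this is an identity.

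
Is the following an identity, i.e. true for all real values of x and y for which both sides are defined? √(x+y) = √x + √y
Claim: √(x+y) = √x + √y.
Test a specific point where both sides are defined: x = 5, y = 1.
LHS = √(x+y) ≈ 2.4495
RHS = √x + √y ≈ 3.2361
Since 2.4495 ≠ 3.2361, the equation fails at this point, so it cannot hold for all real values of x and y for which both sides are defined.
Squaring the right side gives x + 2√(xy) + y, not x + y.

Conclusion: No, this is NOT an identity.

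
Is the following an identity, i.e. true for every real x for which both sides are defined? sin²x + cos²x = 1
Claim: sin²x + cos²x = 1.
Reasoning: The point (cos x, sin x) lies on the unit circle X² + Y² = 1, so cos²x + sin²x = 1 for every real x.
So the two sides agree for every real x for which both sides are defined.

Conclusion: Yes, this is an identity.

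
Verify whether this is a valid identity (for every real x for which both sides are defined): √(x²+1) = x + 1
No, this is NOT an identity.

Claim: √(x²+1) = x + 1.
Test a specific point where both sides are defined: x = -3.
LHS = √(x²+1) ≈ 3.1623
RHS = x + 1 ≈ -2.0000
Since 3.1623 ≠ -2.0000, the equation fails at this point, so it cannot hold for every real x for which both sides are defined.
(x+1)² = x² + 2x + 1 ≠ x² + 1 unless x = 0.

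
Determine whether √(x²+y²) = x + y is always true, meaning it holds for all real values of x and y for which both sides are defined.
Claim: √(x²+y²) = x + y.
Test a specific point where both sides are defined: x = 4, y = 1/2.
LHS = √(x²+y²) ≈ 4.0311
RHS = x + y ≈ 4.5000
Since 4.0311 ≠ 4.5000, the equation fails at this point, so it cannot hold for all real values of x and y for which both sides are defined.
(x+y)² = x² + 2xy + y², not x² + y², so the square root does not split this way.

Conclusion: No, this is NOT an identity.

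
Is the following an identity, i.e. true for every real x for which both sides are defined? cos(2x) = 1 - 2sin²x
Claim: cos(2x) = 1 - 2sin²x.
Reasoning: cos(2x) = cos²x - sin²x. Replace cos²x by 1 - sin²x: (1 - sin²x) - sin²x = 1 - 2sin²x.
So the two sides agree for every real x for which both sides are defined.

Conclusion: Yes, this is an identity.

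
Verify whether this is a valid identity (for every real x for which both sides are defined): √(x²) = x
No, this is NOT an identity.

Claim: √(x²) = x.
Test a specific point where both sides are defined: x = -2.
LHS = √(x²) ≈ 2.0000
RHS = x ≈ -2.0000
Since 2.0000 ≠ -2.0000, the equation fails at this point, so it cannot hold for every real x for which both sides are defined.
√(x²) = |x|, which differs from x whenever x < 0 (both sides are defined for every real x).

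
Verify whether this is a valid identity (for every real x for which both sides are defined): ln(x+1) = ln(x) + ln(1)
Claim: ln(x+1) = ln(x) + ln(1).
Test a specific point where both sides are defined: x = 1.
LHS = ln(x+1) ≈ 0.6931
RHS = ln(x) + ln(1) ≈ 0.0000
Since 0.6931 ≠ 0.0000, the equation fails at this point, so it cannot hold for every real x for which both sides are defined.
ln(1) = 0, so the right side is just ln(x), which differs from ln(x+1).

Conclusion: No, this is NOT an identity.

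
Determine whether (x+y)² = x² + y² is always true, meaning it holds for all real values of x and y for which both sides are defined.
No, this is NOT an identity.

Claim: (x+y)² = x² + y².
Test a specific point where both sides are defined: x = -2, y = -1.
LHS = (x+y)² ≈ 9.0000
RHS = x² + y² ≈ 5.0000
Since 9.0000 ≠ 5.0000, the equation fails at this point, so it cannot hold for all real values of x and y for which both sides are defined.
The correct expansion is (x+y)² = x² + 2xy + y²; the cross term 2xy is missing.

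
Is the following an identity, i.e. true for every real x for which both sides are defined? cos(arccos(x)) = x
Yes, this is an identity.

Claim: cos(arccos(x)) = x.
Reasoning: For -1 ≤ x ≤ 1 (where arccos is defined), arccos(x) is by definition an angle whose cosine equals x. Taking the cosine of that angle returns x. (Note the other order, arccos(cos x) = x, is NOT an identity.)
So the two sides agree for every real x for which both sides are defined.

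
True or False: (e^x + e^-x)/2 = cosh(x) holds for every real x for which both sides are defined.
Claim: (e^x + e^-x)/2 = cosh(x).
Reasoning: This is exactly the definition of the hyperbolic cosine: cosh(x) := (e^x + e^-x)/2.
So the two sides agree for every real x for which both sides are defined.

Conclusion: True.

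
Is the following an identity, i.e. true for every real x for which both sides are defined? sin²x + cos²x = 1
Yes, this is an identity.

Claim: sin²x + cos²x = 1.
Reasoning: The point (cos x, sin x) lies on the unit circle X² + Y² = 1, so cos²x + sin²x = 1 for every real x.
So the two sides agree for every real x for which both sides are defined.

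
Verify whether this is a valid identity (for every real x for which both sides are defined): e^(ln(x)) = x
Yes, this is an identity.

Claim: e^(ln(x)) = x.
Reasoning: For x > 0, ln(x) is by definition the exponent p such that e^p = x. Raising e to that exponent therefore returns x: e^(ln x) = x.
So the two sides agree for every real x for which both sides are defined.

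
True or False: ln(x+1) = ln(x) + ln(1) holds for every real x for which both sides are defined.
False.

Claim: ln(x+1) = ln(x) + ln(1).
Test a specific point where both sides are defined: x = 3.
LHS = ln(x+1) ≈ 1.3863
RHS = ln(x) + ln(1) ≈ 1.0986
Since 1.3863 ≠ 1.0986, the equation fails at this point, so it cannot hold for every real x for which both sides are defined.
ln(1) = 0, so the right side is just ln(x), which differs from ln(x+1).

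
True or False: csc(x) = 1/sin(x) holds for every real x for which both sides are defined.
True.

Claim: csc(x) = 1/sin(x).
Reasoning: csc(x) is by definition the reciprocal of sin(x), wherever sin(x) ≠ 0.
So the two sides agree for every real x for which both sides are defined.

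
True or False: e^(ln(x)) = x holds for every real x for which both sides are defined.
Claim: e^(ln(x)) = x.
Reasoning: For x > 0, ln(x) is by definition the exponent p such that e^p = x. Raising e to that exponent therefore returns x: e^(ln x) = x.
So the two sides agree for every real x for which both sides are defined.

Conclusion: True.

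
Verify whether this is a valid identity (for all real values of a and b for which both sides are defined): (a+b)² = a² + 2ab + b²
Claim: (a+b)² = a² + 2ab + b².
Reasoning: Expand: (a+b)² = (a+b)(a+b) = a·a + a·b + b·a + b·b = a² + 2ab + b².
So the two sides agree for all real values of a and b for which both sides are defined.

Conclusion: Yes, this is an identity.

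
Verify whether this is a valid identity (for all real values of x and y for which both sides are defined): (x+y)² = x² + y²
Claim: (x+y)² = x² + y².
Test a specific point where both sides are defined: x = -2, y = 3/2.
LHS = (x+y)² ≈ 0.2500
RHS = x² + y² ≈ 6.2500
Since 0.2500 ≠ 6.2500, the equation fails at this point, so it cannot hold for all real values of x and y for which both sides are defined.
The correct expansion is (x+y)² = x² + 2xy + y²; the cross term 2xy is missing.

Conclusion: No, this is NOT an identity.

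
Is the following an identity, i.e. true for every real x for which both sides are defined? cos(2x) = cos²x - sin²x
Claim: cos(2x) = cos²x - sin²x.
Reasoning: Put y = x in the addition formula cos(x+y) = cos(x)cos(y) - sin(x)sin(y): cos(2x) = cos²x - sin²x.
So the two sides agree for every real x for which both sides are defined.

Conclusion: Yes, this is an identity.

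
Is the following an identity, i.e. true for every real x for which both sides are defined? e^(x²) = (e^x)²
Claim: e^(x²) = (e^x)².
Test a specific point where both sides are defined: x = 1.
LHS = e^(x²) ≈ 2.7183
RHS = (e^x)² ≈ 7.3891
Since 2.7183 ≠ 7.3891, the equation fails at this point, so it cannot hold for every real x for which both sides are defined.
(e^x)² = e^(2x), and 2x ≠ x² in general.

Conclusion: No, this is NOT an identity.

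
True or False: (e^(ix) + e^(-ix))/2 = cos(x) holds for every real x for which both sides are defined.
True.

Claim: (e^(ix) + e^(-ix))/2 = cos(x).
Reasoning: By Euler's formula e^(ix) = cos(x) + i·sin(x) and e^(-ix) = cos(x) - i·sin(x). Adding cancels the sine terms: e^(ix) + e^(-ix) = 2cos(x); divide by 2.
So the two sides agree for every real x for which both sides are defined.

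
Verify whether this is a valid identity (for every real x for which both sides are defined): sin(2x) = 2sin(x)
No, this is NOT an identity.

Claim: sin(2x) = 2sin(x).
Test a specific point where both sides are defined: x = -π/2.
LHS = sin(2x) ≈ 0.0000
RHS = 2sin(x) ≈ -2.0000
Since 0.0000 ≠ -2.0000, the equation fails at this point, so it cannot hold for every real x for which both sides are defined.
The correct double-angle formula is sin(2x) = 2sin(x)cos(x).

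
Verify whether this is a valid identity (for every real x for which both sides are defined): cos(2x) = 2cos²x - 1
Claim: cos(2x) = 2cos²x - 1.
Reasoning: cos(2x) = cos²x - sin²x. Replace sin²x by 1 - cos²x: cos²x - (1 - cos²x) = 2cos²x - 1.
So the two sides agree for every real x for which both sides are defined.

Conclusion: Yes, this is an identity.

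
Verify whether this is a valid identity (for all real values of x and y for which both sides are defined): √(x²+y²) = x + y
Claim: √(x²+y²) = x + y.
Test a specific point where both sides are defined: x = 3/2, y = 3.
LHS = √(x²+y²) ≈ 3.3541
RHS = x + y ≈ 4.5000
Since 3.3541 ≠ 4.5000, the equation fails at this point, so it cannot hold for all real values of x and y for which both sides are defined.
(x+y)² = x² + 2xy + y², not x² + y², so the square root does not split this way.

Conclusion: No, this is NOT an identity.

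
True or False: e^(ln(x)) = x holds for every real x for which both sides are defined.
True.

Claim: e^(ln(x)) = x.
Reasoning: For x > 0, ln(x) is by definition the exponent p such that e^p = x. Raising e to that exponent therefore returns x: e^(ln x) = x.
So the two sides agree for every real x for which both sides are defined.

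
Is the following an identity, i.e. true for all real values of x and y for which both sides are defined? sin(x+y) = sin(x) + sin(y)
Claim: sin(x+y) = sin(x) + sin(y).
Test a specific point where both sides are defined: x = -π/2, y = -π/2.
LHS = sin(x+y) ≈ 0.0000
RHS = sin(x) + sin(y) ≈ -2.0000
Since 0.0000 ≠ -2.0000, the equation fails at this point, so it cannot hold for all real values of x and y for which both sides are defined.
The correct expansion is sin(x+y) = sin(x)cos(y) + cos(x)sin(y); sine is not additive.

Conclusion: No, this is NOT an identity.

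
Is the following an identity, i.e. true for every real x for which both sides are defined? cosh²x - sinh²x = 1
Claim: cosh²x - sinh²x = 1.
Reasoning: With cosh(x) = (e^x + e^-x)/2 and sinh(x) = (e^x - e^-x)/2: cosh²x = (e^(2x) + 2 + e^(-2x))/4 and sinh²x = (e^(2x) - 2 + e^(-2x))/4. Subtracting leaves 4/4 = 1.
So the two sides agree for every real x for which both sides are defined.

Conclusion: Yes, this is an identity.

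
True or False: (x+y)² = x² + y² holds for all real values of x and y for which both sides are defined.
Claim: (x+y)² = x² + y².
Test a specific point where both sides are defined: x = -1, y = 4.
LHS = (x+y)² ≈ 9.0000
RHS = x² + y² ≈ 17.0000
Since 9.0000 ≠ 17.0000, the equation fails at this point, so it cannot hold for all real values of x and y for which both sides are defined.
The correct expansion is (x+y)² = x² + 2xy + y²; the cross term 2xy is missing.

Conclusion: False.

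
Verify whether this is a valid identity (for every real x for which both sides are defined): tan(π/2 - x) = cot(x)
Claim: tan(π/2 - x) = cot(x).
Reasoning: tan(π/2 - x) = sin(π/2 - x)/cos(π/2 - x) = cos(x)/sin(x) = cot(x), using the cofunction identities sin(π/2 - x) = cos(x) and cos(π/2 - x) = sin(x).
So the two sides agree for every real x for which both sides are defined.

Conclusion: Yes, this is an identity.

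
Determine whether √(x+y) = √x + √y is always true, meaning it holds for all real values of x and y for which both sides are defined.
Claim: √(x+y) = √x + √y.
Test a specific point where both sides are defined: x = 2, y = 3.
LHS = √(x+y) ≈ 2.2361
RHS = √x + √y ≈ 3.1463
Since 2.2361 ≠ 3.1463, the equation fails at this point, so it cannot hold for all real values of x and y for which both sides are defined.
Squaring the right side gives x + 2√(xy) + y, not x + y.

Conclusion: No, this is NOT an identity.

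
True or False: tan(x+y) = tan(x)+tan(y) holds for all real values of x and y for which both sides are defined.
False.

Claim: tan(x+y) = tan(x)+tan(y).
Test a specific point where both sides are defined: x = -π/4, y = π/3.
LHS = tan(x+y) ≈ 0.2679
RHS = tan(x)+tan(y) ≈ 0.7321
Since 0.2679 ≠ 0.7321, the equation fails at this point, so it cannot hold for all real values of x and y for which both sides are defined.
The correct formula is tan(x+y) = (tan(x) + tan(y))/(1 - tan(x)tan(y)).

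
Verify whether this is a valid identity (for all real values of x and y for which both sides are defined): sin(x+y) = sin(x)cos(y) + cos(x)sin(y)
Yes, this is an identity.

Claim: sin(x+y) = sin(x)cos(y) + cos(x)sin(y).
Reasoning: By Euler's formula e^(i(x+y)) = e^(ix)·e^(iy) = (cos x + i·sin x)(cos y + i·sin y). The imaginary part of the left side is sin(x+y); the imaginary part of the product is sin(x)cos(y) + cos(x)sin(y).
So the two sides agree for all real values of x and y for which both sides are defined.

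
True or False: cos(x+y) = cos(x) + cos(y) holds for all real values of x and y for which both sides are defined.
False.

Claim: cos(x+y) = cos(x) + cos(y).
Test a specific point where both sides are defined: x = π/2, y = π/2.
LHS = cos(x+y) ≈ -1.0000
RHS = cos(x) + cos(y) ≈ 0.0000
Since -1.0000 ≠ 0.0000, the equation fails at this point, so it cannot hold for all real values of x and y for which both sides are defined.
The correct expansion is cos(x+y) = cos(x)cos(y) - sin(x)sin(y); cosine is not additive.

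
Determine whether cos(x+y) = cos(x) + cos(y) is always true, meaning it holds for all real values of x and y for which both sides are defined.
Claim: cos(x+y) = cos(x) + cos(y).
Test a specific point where both sides are defined: x = π/6, y = -π/6.
LHS = cos(x+y) ≈ 1.0000
RHS = cos(x) + cos(y) ≈ 1.7321
Since 1.0000 ≠ 1.7321, the equation fails at this point, so it cannot hold for all real values of x and y for which both sides are defined.
The correct expansion is cos(x+y) = cos(x)cos(y) - sin(x)sin(y); cosine is not additive.

Conclusion: No, this is NOT an identity.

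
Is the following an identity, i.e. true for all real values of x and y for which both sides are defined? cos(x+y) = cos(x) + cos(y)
No, this is NOT an identity.

Claim: cos(x+y) = cos(x) + cos(y).
Test a specific point where both sides are defined: x = 2π/3, y = 2π/3.
LHS = cos(x+y) ≈ -0.5000
RHS = cos(x) + cos(y) ≈ -1.0000
Since -0.5000 ≠ -1.0000, the equation fails at this point, so it cannot hold for all real values of x and y for which both sides are defined.
The correct expansion is cos(x+y) = cos(x)cos(y) - sin(x)sin(y); cosine is not additive.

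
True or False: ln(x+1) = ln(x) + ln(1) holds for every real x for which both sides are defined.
Claim: ln(x+1) = ln(x) + ln(1).
Test a specific point where both sides are defined: x = 1.
LHS = ln(x+1) ≈ 0.6931
RHS = ln(x) + ln(1) ≈ 0.0000
Since 0.6931 ≠ 0.0000, the equation fails at this point, so it cannot hold for every real x for which both sides are defined.
ln(1) = 0, so the right side is just ln(x), which differs from ln(x+1).

Conclusion: False.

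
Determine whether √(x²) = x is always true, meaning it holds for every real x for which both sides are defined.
No, this is NOT an identity.

Claim: √(x²) = x.
Test a specific point where both sides are defined: x = -2.
LHS = √(x²) ≈ 2.0000
RHS = x ≈ -2.0000
Since 2.0000 ≠ -2.0000, the equation fails at this point, so it cannot hold for every real x for which both sides are defined.
√(x²) = |x|, which differs from x whenever x < 0 (both sides are defined for every real x).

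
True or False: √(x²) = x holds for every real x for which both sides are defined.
False.

Claim: √(x²) = x.
Test a specific point where both sides are defined: x = -1.
LHS = √(x²) ≈ 1.0000
RHS = x ≈ -1.0000
Since 1.0000 ≠ -1.0000, the equation fails at this point, so it cannot hold for every real x for which both sides are defined.
√(x²) = |x|, which differs from x whenever x < 0 (both sides are defined for every real x).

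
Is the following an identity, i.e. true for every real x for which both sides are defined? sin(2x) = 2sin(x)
Claim: sin(2x) = 2sin(x).
Test a specific point where both sides are defined: x = π/6.
LHS = sin(2x) ≈ 0.8660
RHS = 2sin(x) ≈ 1.0000
Since 0.8660 ≠ 1.0000, the equation fails at this point, so it cannot hold for every real x for which both sides are defined.
The correct double-angle formula is sin(2x) = 2sin(x)cos(x).

Conclusion: No, this is NOT an identity.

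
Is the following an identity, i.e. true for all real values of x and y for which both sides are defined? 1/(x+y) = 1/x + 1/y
No, this is NOT an identity.

Claim: 1/(x+y) = 1/x + 1/y.
Test a specific point where both sides are defined: x = 1/2, y = 4.
LHS = 1/(x+y) ≈ 0.2222
RHS = 1/x + 1/y ≈ 2.2500
Since 0.2222 ≠ 2.2500, the equation fails at this point, so it cannot hold for all real values of x and y for which both sides are defined.
1/x + 1/y = (x+y)/(xy), which is not 1/(x+y).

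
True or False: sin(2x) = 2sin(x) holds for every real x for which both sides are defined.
Claim: sin(2x) = 2sin(x).
Test a specific point where both sides are defined: x = -π/2.
LHS = sin(2x) ≈ 0.0000
RHS = 2sin(x) ≈ -2.0000
Since 0.0000 ≠ -2.0000, the equation fails at this point, so it cannot hold for every real x for which both sides are defined.
The correct double-angle formula is sin(2x) = 2sin(x)cos(x).

Conclusion: False.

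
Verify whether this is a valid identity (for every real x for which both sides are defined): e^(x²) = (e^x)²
Claim: e^(x²) = (e^x)².
Test a specific point where both sides are defined: x = -2.
LHS = e^(x²) ≈ 54.5982
RHS = (e^x)² ≈ 0.0183
Since 54.5982 ≠ 0.0183, the equation fails at this point, so it cannot hold for every real x for which both sides are defined.
(e^x)² = e^(2x), and 2x ≠ x² in general.

Conclusion: No, this is NOT an identity.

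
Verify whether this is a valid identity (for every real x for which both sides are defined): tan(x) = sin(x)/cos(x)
Claim: tan(x) = sin(x)/cos(x).
Reasoning: For an angle x whose terminal point on the unit circle is (cos x, sin x), tan(x) is defined as the ratio (second coordinate)/(first coordinate) = sin(x)/cos(x), wherever cos(x) ≠ 0.
So the two sides agree for every real x for which both sides are defined.

Conclusion: Yes, this is an identity.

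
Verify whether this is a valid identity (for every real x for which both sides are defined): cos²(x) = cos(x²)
Claim: cos²(x) = cos(x²).
Test a specific point where both sides are defined: x = 2π/3.
LHS = cos²(x) ≈ 0.2500
RHS = cos(x²) ≈ -0.3202
Since 0.2500 ≠ -0.3202, the equation fails at this point, so it cannot hold for every real x for which both sides are defined.
cos²(x) means (cos x)², squaring the output; cos(x²) squares the input. These are different functions.

Conclusion: No, this is NOT an identity.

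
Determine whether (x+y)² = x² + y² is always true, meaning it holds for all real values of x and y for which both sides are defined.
Claim: (x+y)² = x² + y².
Test a specific point where both sides are defined: x = -2, y = 3/2.
LHS = (x+y)² ≈ 0.2500
RHS = x² + y² ≈ 6.2500
Since 0.2500 ≠ 6.2500, the equation fails at this point, so it cannot hold for all real values of x and y for which both sides are defined.
The correct expansion is (x+y)² = x² + 2xy + y²; the cross term 2xy is missing.

Conclusion: No, this is NOT an identity.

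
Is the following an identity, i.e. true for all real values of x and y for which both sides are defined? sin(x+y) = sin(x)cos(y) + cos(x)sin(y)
Yes, this is an identity.

Claim: sin(x+y) = sin(x)cos(y) + cos(x)sin(y).
Reasoning: By Euler's formula e^(i(x+y)) = e^(ix)·e^(iy) = (cos x + i·sin x)(cos y + i·sin y). The imaginary part of the left side is sin(x+y); the imaginary part of the product is sin(x)cos(y) + cos(x)sin(y).
So the two sides agree for all real values of x and y for which both sides are defined.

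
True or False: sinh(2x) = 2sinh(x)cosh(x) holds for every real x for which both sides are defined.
Claim: sinh(2x) = 2sinh(x)cosh(x).
Reasoning: 2sinh(x)cosh(x) = 2 · (e^x - e^-x)/2 · (e^x + e^-x)/2 = (e^(2x) - e^(-2x))/2 = sinh(2x).
So the two sides agree for every real x for which both sides are defined.

Conclusion: True.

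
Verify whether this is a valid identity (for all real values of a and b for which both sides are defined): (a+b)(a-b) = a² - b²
Yes, this is an identity.

Claim: (a+b)(a-b) = a² - b².
Reasoning: Expand: (a+b)(a-b) = a² - ab + ba - b² = a² - b² (the cross terms cancel).
So the two sides agree for all real values of a and b for which both sides are defined.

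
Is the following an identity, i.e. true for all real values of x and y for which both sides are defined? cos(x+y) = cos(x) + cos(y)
No, this is NOT an identity.

Claim: cos(x+y) = cos(x) + cos(y).
Test a specific point where both sides are defined: x = π/6, y = 2π/3.
LHS = cos(x+y) ≈ -0.8660
RHS = cos(x) + cos(y) ≈ 0.3660
Since -0.8660 ≠ 0.3660, the equation fails at this point, so it cannot hold for all real values of x and y for which both sides are defined.
The correct expansion is cos(x+y) = cos(x)cos(y) - sin(x)sin(y); cosine is not additive.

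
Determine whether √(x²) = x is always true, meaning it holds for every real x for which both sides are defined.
Claim: √(x²) = x.
Test a specific point where both sides are defined: x = -3.
LHS = √(x²) ≈ 3.0000
RHS = x ≈ -3.0000
Since 3.0000 ≠ -3.0000, the equation fails at this point, so it cannot hold for every real x for which both sides are defined.
√(x²) = |x|, which differs from x whenever x < 0 (both sides are defined for every real x).

Conclusion: No, this is NOT an identity.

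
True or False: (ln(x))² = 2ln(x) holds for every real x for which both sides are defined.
False.

Claim: (ln(x))² = 2ln(x).
Test a specific point where both sides are defined: x = 3.
LHS = (ln(x))² ≈ 1.2069
RHS = 2ln(x) ≈ 2.1972
Since 1.2069 ≠ 2.1972, the equation fails at this point, so it cannot hold for every real x for which both sides are defined.
2ln(x) equals ln(x²), which is not the same as (ln x)².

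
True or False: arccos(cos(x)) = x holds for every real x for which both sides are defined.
Claim: arccos(cos(x)) = x.
Test a specific point where both sides are defined: x = -π/3.
LHS = arccos(cos(x)) ≈ 1.0472
RHS = x ≈ -1.0472
Since 1.0472 ≠ -1.0472, the equation fails at this point, so it cannot hold for every real x for which both sides are defined.
arccos only returns values in [0, π], so arccos(cos(x)) = x holds only for x in that interval, not for all real x.

Conclusion: False.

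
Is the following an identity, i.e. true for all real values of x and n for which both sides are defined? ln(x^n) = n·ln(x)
Yes, this is an identity.

Claim: ln(x^n) = n·ln(x).
Reasoning: The right side requires x > 0. For x > 0, x^n = (e^(ln x))^n = e^(n·ln x), so taking ln of both sides gives ln(x^n) = n·ln(x).
So the two sides agree for all real values of x and n for which both sides are defined.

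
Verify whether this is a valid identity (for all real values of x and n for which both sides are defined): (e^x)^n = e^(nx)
Yes, this is an identity.

Claim: (e^x)^n = e^(nx).
Reasoning: e^x is a positive real number, and for a positive base B and real exponent n, B^n = e^(n·ln B). With B = e^x, ln B = x, so (e^x)^n = e^(n·x).
So the two sides agree for all real values of x and n for which both sides are defined.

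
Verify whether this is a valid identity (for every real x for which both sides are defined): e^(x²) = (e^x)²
Claim: e^(x²) = (e^x)².
Test a specific point where both sides are defined: x = 1/2.
LHS = e^(x²) ≈ 1.2840
RHS = (e^x)² ≈ 2.7183
Since 1.2840 ≠ 2.7183, the equation fails at this point, so it cannot hold for every real x for which both sides are defined.
(e^x)² = e^(2x), and 2x ≠ x² in general.

Conclusion: No, this is NOT an identity.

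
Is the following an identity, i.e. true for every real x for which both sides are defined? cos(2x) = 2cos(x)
Claim: cos(2x) = 2cos(x).
Test a specific point where both sides are defined: x = 2π/3.
LHS = cos(2x) ≈ -0.5000
RHS = 2cos(x) ≈ -1.0000
Since -0.5000 ≠ -1.0000, the equation fails at this point, so it cannot hold for every real x for which both sides are defined.
The correct double-angle formula is cos(2x) = cos²x - sin²x.

Conclusion: No, this is NOT an identity.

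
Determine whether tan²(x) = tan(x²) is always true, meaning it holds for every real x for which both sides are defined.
Claim: tan²(x) = tan(x²).
Test a specific point where both sides are defined: x = 3π/4.
LHS = tan²(x) ≈ 1.0000
RHS = tan(x²) ≈ -0.8977
Since 1.0000 ≠ -0.8977, the equation fails at this point, so it cannot hold for every real x for which both sides are defined.
tan²(x) means (tan x)², squaring the output; tan(x²) squares the input. These are different functions.

Conclusion: No, this is NOT an identity.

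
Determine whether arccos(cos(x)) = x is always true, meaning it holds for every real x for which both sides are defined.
No, this is NOT an identity.

Claim: arccos(cos(x)) = x.
Test a specific point where both sides are defined: x = -π/3.
LHS = arccos(cos(x)) ≈ 1.0472
RHS = x ≈ -1.0472
Since 1.0472 ≠ -1.0472, the equation fails at this point, so it cannot hold for every real x for which both sides are defined.
arccos only returns values in [0, π], so arccos(cos(x)) = x holds only for x in that interval, not for all real x.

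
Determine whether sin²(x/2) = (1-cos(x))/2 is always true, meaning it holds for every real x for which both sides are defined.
Claim: sin²(x/2) = (1-cos(x))/2.
Reasoning: Use cos(2θ) = 1 - 2sin²θ with θ = x/2: cos(x) = 1 - 2sin²(x/2). Solving for sin²(x/2) gives (1 - cos(x))/2.
So the two sides agree for every real x for which both sides are defined.

Conclusion: Yes, this is an identity.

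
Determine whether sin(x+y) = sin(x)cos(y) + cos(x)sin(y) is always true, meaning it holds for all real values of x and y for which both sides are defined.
Yes, this is an identity.

Claim: sin(x+y) = sin(x)cos(y) + cos(x)sin(y).
Reasoning: By Euler's formula e^(i(x+y)) = e^(ix)·e^(iy) = (cos x + i·sin x)(cos y + i·sin y). The imaginary part of the left side is sin(x+y); the imaginary part of the product is sin(x)cos(y) + cos(x)sin(y).
So the two sides agree for all real values of x and y for which both sides are defined.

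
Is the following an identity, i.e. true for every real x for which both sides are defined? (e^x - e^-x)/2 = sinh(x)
Claim: (e^x - e^-x)/2 = sinh(x).
Reasoning: This is exactly the definition of the hyperbolic sine: sinh(x) := (e^x - e^-x)/2.
So the two sides agree for every real x for which both sides are defined.

Conclusion: Yes, this is an identity.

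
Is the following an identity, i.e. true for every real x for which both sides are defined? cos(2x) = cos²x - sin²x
Yes, this is an identity.

Claim: cos(2x) = cos²x - sin²x.
Reasoning: Put y = x in the addition formula cos(x+y) = cos(x)cos(y) - sin(x)sin(y): cos(2x) = cos²x - sin²x.
So the two sides agree for every real x for which both sides are defined.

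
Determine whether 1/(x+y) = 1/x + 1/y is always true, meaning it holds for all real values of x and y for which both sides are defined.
Claim: 1/(x+y) = 1/x + 1/y.
Test a specific point where both sides are defined: x = 3/2, y = 1/2.
LHS = 1/(x+y) ≈ 0.5000
RHS = 1/x + 1/y ≈ 2.6667
Since 0.5000 ≠ 2.6667, the equation fails at this point, so it cannot hold for all real values of x and y for which both sides are defined.
1/x + 1/y = (x+y)/(xy), which is not 1/(x+y).

Conclusion: No, this is NOT an identity.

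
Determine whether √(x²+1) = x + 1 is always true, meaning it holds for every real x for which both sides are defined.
Claim: √(x²+1) = x + 1.
Test a specific point where both sides are defined: x = -2.
LHS = √(x²+1) ≈ 2.2361
RHS = x + 1 ≈ -1.0000
Since 2.2361 ≠ -1.0000, the equation fails at this point, so it cannot hold for every real x for which both sides are defined.
(x+1)² = x² + 2x + 1 ≠ x² + 1 unless x = 0.

Conclusion: No, this is NOT an identity.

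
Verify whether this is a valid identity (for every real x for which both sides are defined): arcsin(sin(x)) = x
No, this is NOT an identity.

Claim: arcsin(sin(x)) = x.
Test a specific point where both sides are defined: x = 2π/3.
LHS = arcsin(sin(x)) ≈ 1.0472
RHS = x ≈ 2.0944
Since 1.0472 ≠ 2.0944, the equation fails at this point, so it cannot hold for every real x for which both sides are defined.
arcsin only returns values in [-π/2, π/2], so arcsin(sin(x)) = x holds only for x in that interval, not for all real x.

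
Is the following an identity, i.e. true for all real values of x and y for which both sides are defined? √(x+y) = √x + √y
Claim: √(x+y) = √x + √y.
Test a specific point where both sides are defined: x = 3, y = 2.
LHS = √(x+y) ≈ 2.2361
RHS = √x + √y ≈ 3.1463
Since 2.2361 ≠ 3.1463, the equation fails at this point, so it cannot hold for all real values of x and y for which both sides are defined.
Squaring the right side gives x + 2√(xy) + y, not x + y.

Conclusion: No, this is NOT an identity.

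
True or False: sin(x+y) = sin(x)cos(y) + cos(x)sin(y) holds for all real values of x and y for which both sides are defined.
Claim: sin(x+y) = sin(x)cos(y) + cos(x)sin(y).
Reasoning: By Euler's formula e^(i(x+y)) = e^(ix)·e^(iy) = (cos x + i·sin x)(cos y + i·sin y). The imaginary part of the left side is sin(x+y); the imaginary part of the product is sin(x)cos(y) + cos(x)sin(y).
So the two sides agree for all real values of x and y for which both sides are defined.

Conclusion: True.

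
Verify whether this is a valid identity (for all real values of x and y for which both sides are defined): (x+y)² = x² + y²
No, this is NOT an identity.

Claim: (x+y)² = x² + y².
Test a specific point where both sides are defined: x = 3/2, y = 2.
LHS = (x+y)² ≈ 12.2500
RHS = x² + y² ≈ 6.2500
Since 12.2500 ≠ 6.2500, the equation fails at this point, so it cannot hold for all real values of x and y for which both sides are defined.
The correct expansion is (x+y)² = x² + 2xy + y²; the cross term 2xy is missing.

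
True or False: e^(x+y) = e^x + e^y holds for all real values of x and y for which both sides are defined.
False.

Claim: e^(x+y) = e^x + e^y.
Test a specific point where both sides are defined: x = 4, y = -3.
LHS = e^(x+y) ≈ 2.7183
RHS = e^x + e^y ≈ 54.6479
Since 2.7183 ≠ 54.6479, the equation fails at this point, so it cannot hold for all real values of x and y for which both sides are defined.
The correct rule is e^(x+y) = e^x · e^y (a product, not a sum).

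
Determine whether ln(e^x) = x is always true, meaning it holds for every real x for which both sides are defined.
Yes, this is an identity.

Claim: ln(e^x) = x.
Reasoning: ln is the inverse of the exponential: ln(e^x) asks for the exponent p with e^p = e^x, and since e^p is one-to-one that exponent is p = x.
So the two sides agree for every real x for which both sides are defined.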